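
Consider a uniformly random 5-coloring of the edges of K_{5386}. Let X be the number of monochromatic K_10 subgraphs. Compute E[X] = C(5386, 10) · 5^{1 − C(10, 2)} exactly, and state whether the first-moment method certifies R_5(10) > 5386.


E[X] = C(5386, 10) · 5^{1 − 45} = 5613966214234562222231428510561 · 5^{−44} = 5613966214234562222231428510561/5684341886080801486968994140625.
As a reduced fraction: E[X] = 5613966214234562222231428510561/5684341886080801486968994140625 ≈ 0.98762.
Is E[X] < 1? YES.
Since E[X] < 1, there exists a 5-coloring of K_{5386} with no monochromatic K_10; hence R_5(10) > 5386.

E[X] = 5613966214234562222231428510561/5684341886080801486968994140625 ≈ 0.98762; E[X] < 1, so R_5(10) > 5386.


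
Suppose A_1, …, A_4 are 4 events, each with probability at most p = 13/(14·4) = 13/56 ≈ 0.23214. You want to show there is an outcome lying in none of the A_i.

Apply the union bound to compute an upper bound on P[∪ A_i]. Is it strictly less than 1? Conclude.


Union bound: P[∪_{i=1}^{4} A_i] ≤ Σ_i P[A_i] ≤ 4·p = 4·(13/56) = 13/14.
Numerically: 13/14 ≈ 0.92857.
Is 13/14 < 1? YES.
Since P[∪ A_i] ≤ 13/14 < 1, the complement has P[∩ A_i^c] ≥ 1 − 13/14 = 1/14 > 0, so some outcome avoids every A_i.

4·p = 13/14 ≈ 0.92857; existence CERTIFIED by the union bound.


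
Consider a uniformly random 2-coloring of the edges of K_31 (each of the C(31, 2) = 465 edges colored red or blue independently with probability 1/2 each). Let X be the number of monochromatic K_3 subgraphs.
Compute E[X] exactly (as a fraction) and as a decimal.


Let X = Σ_S X_S over the C(31, 3) = 4495 subsets S of size 3, where X_S = 1 if the K_3 on S is monochromatic.
For a fixed S, the K_3 on S has C(3, 2) = 3 edges. P[all 3 edges red] = (1/2)^3, and likewise for blue, so P[monochromatic] = 2·(1/2)^3 = 2^{1 − 3} = 1/4.
By linearity of expectation: E[X] = C(31, 3) · 2^{1 − 3} = 4495 · 1/4 = 4495/4.
Numerically: E[X] ≈ 1123.750000.

E[X] = C(31,3)·2^(1−C(3,2)) = 4495/4 ≈ 1123.750000.


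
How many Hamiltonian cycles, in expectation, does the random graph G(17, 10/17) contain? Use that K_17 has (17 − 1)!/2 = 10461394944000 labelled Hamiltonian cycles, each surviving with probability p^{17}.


K_17 has (17 − 1)!/2 = 10461394944000 labelled Hamiltonian cycles.
For each such Hamiltonian cycle H, let X_H = 1 if all 17 edges of H are present in G. Then P[X_H = 1] = p^{17} = (10/17)^{17} = 100000000000000000/827240261886336764177.
By linearity of expectation: E[X] = Σ_H E[X_H] = 10461394944000 · p^{17} = 10461394944000 · 100000000000000000/827240261886336764177 = 1046139494400000000000000000000/827240261886336764177.
Numerically: E[X] ≈ 1.26461e+09.

E[X] = 10461394944000 · (10/17)^{17} = 1046139494400000000000000000000/827240261886336764177 ≈ 1.26461e+09.


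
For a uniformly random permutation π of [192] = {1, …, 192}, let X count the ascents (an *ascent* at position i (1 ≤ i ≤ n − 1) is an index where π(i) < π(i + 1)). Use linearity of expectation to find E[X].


Write X = Σ X_I over i = 1, …, 191, with X_I the indicator of one ascent.
There are 191 indicators.
For each fixed i, the pair (π(i), π(i+1)) is a uniformly random ordered pair of distinct values from {1, …, 192}; by symmetry P[π(i) < π(i+1)] = 1/2.
By linearity: E[X] = 191 · (1/2) = (192 − 1) · (1/2) = 191/2 ≈ 95.50000.

E[X] = 191/2 = 95.50000.


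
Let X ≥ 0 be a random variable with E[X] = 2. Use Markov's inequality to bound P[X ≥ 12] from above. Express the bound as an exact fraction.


μ = E[X] = 2, a = 12.
Markov: P[X ≥ 12] ≤ μ/a = (2)/12 = 1/6.
Numerically: ≈ 0.16667.
(Since a = 12 > μ = 2.00000, the bound 1/6 is < 1 and informative.)

P[X ≥ 12] ≤ 1/6 ≈ 0.16667.


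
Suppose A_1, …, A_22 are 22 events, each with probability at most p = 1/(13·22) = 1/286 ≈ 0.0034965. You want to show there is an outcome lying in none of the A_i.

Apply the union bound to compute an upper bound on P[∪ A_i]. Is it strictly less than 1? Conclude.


Union bound: P[∪_{i=1}^{22} A_i] ≤ Σ_i P[A_i] ≤ 22·p = 22·(1/286) = 1/13.
Numerically: 1/13 ≈ 0.0769231.
Is 1/13 < 1? YES.
Since P[∪ A_i] ≤ 1/13 < 1, the complement has P[∩ A_i^c] ≥ 1 − 1/13 = 12/13 > 0, so some outcome avoids every A_i.

22·p = 1/13 ≈ 0.0769231; existence CERTIFIED by the union bound.


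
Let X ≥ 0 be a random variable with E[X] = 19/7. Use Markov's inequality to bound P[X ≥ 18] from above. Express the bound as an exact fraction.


μ = E[X] = 19/7, a = 18.
Markov: P[X ≥ 18] ≤ μ/a = (19/7)/18 = 19/126.
Numerically: ≈ 0.151.
(Since a = 18 > μ = 2.714, the bound 19/126 is < 1 and informative.)

P[X ≥ 18] ≤ 19/126 ≈ 0.151.


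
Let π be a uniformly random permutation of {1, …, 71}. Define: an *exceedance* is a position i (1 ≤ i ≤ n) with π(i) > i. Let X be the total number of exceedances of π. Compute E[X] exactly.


Write X = Σ_{i=1}^{71} X_i, where X_i = 1_{π(i) > i}.
For each fixed i, π(i) is uniform over {1, …, 71} (marginal of a uniform permutation), so P[π(i) > i] = (n − i)/n. Summing: Σ_{i=1}^{71} (n − i)/n = (0 + 1 + … + 70)/71 = 71(71 − 1)/(2·71) = (71 − 1)/2.
Hence E[X] = Σ_{i=1}^{71} (71 − i)/71 = 35 ≈ 35.00000.

E[X] = 35 = 35.00000.


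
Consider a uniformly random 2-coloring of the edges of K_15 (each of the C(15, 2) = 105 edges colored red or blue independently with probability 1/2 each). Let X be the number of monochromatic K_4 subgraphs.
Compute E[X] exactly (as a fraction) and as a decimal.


Let X = Σ_S X_S over the C(15, 4) = 1365 subsets S of size 4, where X_S = 1 if the K_4 on S is monochromatic.
For a fixed S, the K_4 on S has C(4, 2) = 6 edges. P[all 6 edges red] = (1/2)^6, and likewise for blue, so P[monochromatic] = 2·(1/2)^6 = 2^{1 − 6} = 1/32.
Summing: E[X] = C(15, 4) · 2^{1 − 6} = 1365 · 1/32 = 1365/32.
Numerically: E[X] ≈ 42.656.

E[X] = C(15,4)·2^(1−C(4,2)) = 1365/32 ≈ 42.656.


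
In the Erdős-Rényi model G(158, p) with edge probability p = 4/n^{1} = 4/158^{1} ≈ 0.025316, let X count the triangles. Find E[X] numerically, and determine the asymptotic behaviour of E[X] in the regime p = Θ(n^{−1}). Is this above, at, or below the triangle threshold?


Number of potential triangles: C(158, 3) = 644956.
Each occurs with probability p³ ≈ (0.025316)³ ≈ 1.6225897e-05.
By linearity: E[X] = C(158, 3)·p³ ≈ 644956 · 1.6225897e-05 ≈ 10.46499.
Here α = 1, so p = 4/n is exactly at the triangle threshold p ~ 1/n. Asymptotically E[X] → c³/6 = 4³/6 = 32/3 ≈ 10.66667, a bounded constant. In this regime the triangle count is asymptotically Poisson(c³/6).

E[X] ≈ 10.46499; in regime p = Θ(1/n^{1}) E[X] stays bounded (at the triangle threshold p ~ 1/n).


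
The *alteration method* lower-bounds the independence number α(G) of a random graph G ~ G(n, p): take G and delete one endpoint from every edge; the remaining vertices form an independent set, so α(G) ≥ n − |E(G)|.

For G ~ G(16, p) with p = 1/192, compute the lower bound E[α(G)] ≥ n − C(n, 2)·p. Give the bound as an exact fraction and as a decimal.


E[|E(G)|] = C(16, 2)·p = 120 · (1/192) = 5/8.
E[α(G)] ≥ n − E[|E(G)|] = 16 − 5/8 = 123/8.
Numerically: ≈ 15.37500.
(This is only a lower bound; the true E[α(G)] may be larger.)

E[α(G)] ≥ 123/8 ≈ 15.37500.


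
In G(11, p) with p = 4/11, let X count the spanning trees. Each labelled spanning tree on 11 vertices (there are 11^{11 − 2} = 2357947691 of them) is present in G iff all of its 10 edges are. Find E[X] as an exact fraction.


K_11 has 11^{11 − 2} = 2357947691 labelled spanning trees.
For each such spanning tree H, let X_H = 1 if all 10 edges of H are present in G. Then P[X_H = 1] = p^{10} = (4/11)^{10} = 1048576/25937424601.
Summing the indicators: E[X] = Σ_H E[X_H] = 2357947691 · p^{10} = 2357947691 · 1048576/25937424601 = 1048576/11.
Numerically: E[X] ≈ 9.53e+04.

E[X] = 2357947691 · (4/11)^{10} = 1048576/11 ≈ 9.53e+04.


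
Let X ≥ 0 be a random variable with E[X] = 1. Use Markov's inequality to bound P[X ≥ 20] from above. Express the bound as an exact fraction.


μ = E[X] = 1, a = 20.
Markov: P[X ≥ 20] ≤ μ/a = (1)/20 = 1/20.
Numerically: ≈ 0.050.
(Since a = 20 > μ = 1.000, the bound 1/20 is < 1 and informative.)

P[X ≥ 20] ≤ 1/20 ≈ 0.050.


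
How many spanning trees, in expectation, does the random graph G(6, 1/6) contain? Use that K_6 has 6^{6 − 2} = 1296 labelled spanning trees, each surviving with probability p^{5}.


K_6 has 6^{6 − 2} = 1296 labelled spanning trees.
For each such spanning tree H, let X_H = 1 if all 5 edges of H are present in G. Then P[X_H = 1] = p^{5} = (1/6)^{5} = 1/7776.
Summing the indicators: E[X] = Σ_H E[X_H] = 1296 · p^{5} = 1296 · 1/7776 = 1/6.
Numerically: E[X] ≈ 0.16667.

E[X] = 1296 · (1/6)^{5} = 1/6 ≈ 0.16667.


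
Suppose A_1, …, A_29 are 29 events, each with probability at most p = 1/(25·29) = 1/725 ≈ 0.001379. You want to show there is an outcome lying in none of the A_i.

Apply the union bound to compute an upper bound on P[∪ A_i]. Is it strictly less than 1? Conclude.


Union bound: P[∪_{i=1}^{29} A_i] ≤ Σ_i P[A_i] ≤ 29·p = 29·(1/725) = 1/25.
Numerically: 1/25 ≈ 0.040000.
Is 1/25 < 1? YES.
Since P[∪ A_i] ≤ 1/25 < 1, the complement has P[∩ A_i^c] ≥ 1 − 1/25 = 24/25 > 0, so some outcome avoids every A_i.

29·p = 1/25 ≈ 0.040000; existence CERTIFIED by the union bound.


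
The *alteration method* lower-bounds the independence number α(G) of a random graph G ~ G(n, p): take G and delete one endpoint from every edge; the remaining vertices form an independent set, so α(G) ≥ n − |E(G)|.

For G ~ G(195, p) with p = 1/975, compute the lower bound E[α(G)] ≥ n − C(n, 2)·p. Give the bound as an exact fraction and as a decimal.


E[|E(G)|] = C(195, 2)·p = 18915 · (1/975) = 97/5.
E[α(G)] ≥ n − E[|E(G)|] = 195 − 97/5 = 878/5.
Numerically: ≈ 175.600000.
(This is only a lower bound; the true E[α(G)] may be larger.)

E[α(G)] ≥ 878/5 ≈ 175.600000.


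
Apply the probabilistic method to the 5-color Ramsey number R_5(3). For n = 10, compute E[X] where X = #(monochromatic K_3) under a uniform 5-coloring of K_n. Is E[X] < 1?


E[X] = C(10, 3) · 5^{1 − 3} = 120 · 5^{−2} = 120/25.
As a reduced fraction: E[X] = 24/5 ≈ 4.8000000.
Is E[X] < 1? NO.
Since E[X] ≥ 1, the first-moment bound is inconclusive at n = 10; it does NOT by itself certify R_5(3) > 10.

E[X] = 24/5 ≈ 4.8000000; E[X] ≥ 1; first-moment method inconclusive here.


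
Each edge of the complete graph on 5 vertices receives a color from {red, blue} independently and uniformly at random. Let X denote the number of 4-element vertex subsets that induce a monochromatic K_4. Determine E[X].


Let X = Σ_S X_S over the C(5, 4) = 5 subsets S of size 4, where X_S = 1 if the K_4 on S is monochromatic.
For a fixed S, the K_4 on S has C(4, 2) = 6 edges. P[all 6 edges red] = (1/2)^6, and likewise for blue, so P[monochromatic] = 2·(1/2)^6 = 2^{1 − 6} = 1/32.
Summing: E[X] = C(5, 4) · 2^{1 − 6} = 5 · 1/32 = 5/32.
Numerically: E[X] ≈ 0.1562.

E[X] = C(5,4)·2^(1−C(4,2)) = 5/32 ≈ 0.1562.


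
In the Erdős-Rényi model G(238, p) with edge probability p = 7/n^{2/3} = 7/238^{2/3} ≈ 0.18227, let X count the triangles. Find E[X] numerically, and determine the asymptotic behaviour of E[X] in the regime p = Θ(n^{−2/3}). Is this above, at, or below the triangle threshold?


Number of potential triangles: C(238, 3) = 2218636.
Each occurs with probability p³ ≈ (0.18227)³ ≈ 6.0553633e-03.
By linearity: E[X] = C(238, 3)·p³ ≈ 2218636 · 6.0553633e-03 ≈ 13434.64706.
Since α = 2/3 < 1, p = c/n^{2/3} ≫ 1/n is above the triangle threshold p ~ 1/n. Asymptotically E[X] ~ (c³/6)·n^{3(1−α)} = (7³/6)·n^{1} → ∞; triangles are abundant w.h.p.

E[X] ≈ 13434.64706; in regime p = Θ(1/n^{2/3}) E[X] diverges (above the triangle threshold p ~ 1/n).


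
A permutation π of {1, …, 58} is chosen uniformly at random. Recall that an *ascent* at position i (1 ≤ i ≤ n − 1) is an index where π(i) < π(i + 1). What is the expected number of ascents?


Write X = Σ X_I over i = 1, …, 57, with X_I the indicator of one ascent.
There are 57 indicators.
For each fixed i, the pair (π(i), π(i+1)) is a uniformly random ordered pair of distinct values from {1, …, 58}; by symmetry P[π(i) < π(i+1)] = 1/2.
By linearity: E[X] = 57 · (1/2) = (58 − 1) · (1/2) = 57/2 ≈ 28.5000.

E[X] = 57/2 = 28.5000.


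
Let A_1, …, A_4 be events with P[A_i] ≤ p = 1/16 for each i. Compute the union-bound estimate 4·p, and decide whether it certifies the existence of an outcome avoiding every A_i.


Union bound: P[∪_{i=1}^{4} A_i] ≤ Σ_i P[A_i] ≤ 4·p = 4·(1/16) = 1/4.
Numerically: 1/4 ≈ 0.2500.
Is 1/4 < 1? YES.
Since P[∪ A_i] ≤ 1/4 < 1, the complement has P[∩ A_i^c] ≥ 1 − 1/4 = 3/4 > 0, so some outcome avoids every A_i.

4·p = 1/4 ≈ 0.2500; existence CERTIFIED by the union bound.


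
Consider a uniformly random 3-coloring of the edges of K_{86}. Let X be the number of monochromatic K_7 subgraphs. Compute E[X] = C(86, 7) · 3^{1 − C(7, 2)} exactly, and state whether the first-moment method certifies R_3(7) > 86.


E[X] = C(86, 7) · 3^{1 − 21} = 5373200880 · 3^{−20} = 5373200880/3486784401.
As a reduced fraction: E[X] = 199007440/129140163 ≈ 1.54102.
Is E[X] < 1? NO.
Since E[X] ≥ 1, the first-moment bound is inconclusive at n = 86; it does NOT by itself certify R_3(7) > 86.

E[X] = 199007440/129140163 ≈ 1.54102; E[X] ≥ 1; first-moment method inconclusive here.


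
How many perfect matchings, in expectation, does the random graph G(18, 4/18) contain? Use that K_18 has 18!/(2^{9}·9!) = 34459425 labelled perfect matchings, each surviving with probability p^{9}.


K_18 has 18!/(2^{9}·9!) = 34459425 labelled perfect matchings.
For each such perfect matching H, let X_H = 1 if all 9 edges of H are present in G. Then P[X_H = 1] = p^{9} = (2/9)^{9} = 512/387420489.
Summing the indicators: E[X] = Σ_H E[X_H] = 34459425 · p^{9} = 34459425 · 512/387420489 = 217817600/4782969.
Numerically: E[X] ≈ 45.5402.

E[X] = 34459425 · (2/9)^{9} = 217817600/4782969 ≈ 45.5402.


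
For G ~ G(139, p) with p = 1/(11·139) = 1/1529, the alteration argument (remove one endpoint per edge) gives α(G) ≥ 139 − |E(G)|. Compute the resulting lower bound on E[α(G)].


E[|E(G)|] = C(139, 2)·p = 9591 · (1/1529) = 69/11.
E[α(G)] ≥ n − E[|E(G)|] = 139 − 69/11 = 1460/11.
Numerically: ≈ 132.727.
(This is only a lower bound; the true E[α(G)] may be larger.)

E[α(G)] ≥ 1460/11 ≈ 132.727.


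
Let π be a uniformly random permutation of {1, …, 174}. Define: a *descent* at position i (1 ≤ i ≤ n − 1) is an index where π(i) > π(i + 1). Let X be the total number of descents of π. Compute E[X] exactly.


Write X = Σ X_I over i = 1, …, 173, with X_I the indicator of one descent.
There are 173 indicators.
For each fixed i, the pair (π(i), π(i+1)) is a uniformly random ordered pair of distinct values from {1, …, 174}; by symmetry P[π(i) > π(i+1)] = 1/2.
By linearity: E[X] = 173 · (1/2) = (174 − 1) · (1/2) = 173/2 ≈ 86.50000.

E[X] = 173/2 = 86.50000.


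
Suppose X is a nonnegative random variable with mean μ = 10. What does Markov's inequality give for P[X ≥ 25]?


μ = E[X] = 10, a = 25.
Markov: P[X ≥ 25] ≤ μ/a = (10)/25 = 2/5.
Numerically: ≈ 0.4000.
(Since a = 25 > μ = 10.0000, the bound 2/5 is < 1 and informative.)

P[X ≥ 25] ≤ 2/5 ≈ 0.4000.


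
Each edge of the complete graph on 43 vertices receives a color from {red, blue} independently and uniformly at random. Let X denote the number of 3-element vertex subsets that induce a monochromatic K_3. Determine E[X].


Let X = Σ_S X_S over the C(43, 3) = 12341 subsets S of size 3, where X_S = 1 if the K_3 on S is monochromatic.
For a fixed S, the K_3 on S has C(3, 2) = 3 edges. P[all 3 edges red] = (1/2)^3, and likewise for blue, so P[monochromatic] = 2·(1/2)^3 = 2^{1 − 3} = 1/4.
Summing: E[X] = C(43, 3) · 2^{1 − 3} = 12341 · 1/4 = 12341/4.
Numerically: E[X] ≈ 3085.250.

E[X] = C(43,3)·2^(1−C(3,2)) = 12341/4 ≈ 3085.250.


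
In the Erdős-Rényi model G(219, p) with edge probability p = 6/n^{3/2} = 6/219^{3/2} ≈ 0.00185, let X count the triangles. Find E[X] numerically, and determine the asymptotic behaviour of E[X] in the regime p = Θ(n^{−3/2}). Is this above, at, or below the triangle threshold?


Number of potential triangles: C(219, 3) = 1726669.
Each occurs with probability p³ ≈ (0.00185)³ ≈ 6.34534e-09.
By linearity: E[X] = C(219, 3)·p³ ≈ 1726669 · 6.34534e-09 ≈ 0.011.
Since α = 3/2 > 1, p = c/n^{3/2} = o(1/n) is below the triangle threshold p ~ 1/n. Asymptotically E[X] ~ (c³/6)·n^{3(1−α)} = (6³/6)·n^{-1.5} → 0, so by Markov's inequality G has no triangles w.h.p.

E[X] ≈ 0.011; in regime p = Θ(1/n^{3/2}) E[X] tends to 0 (below the triangle threshold p ~ 1/n).


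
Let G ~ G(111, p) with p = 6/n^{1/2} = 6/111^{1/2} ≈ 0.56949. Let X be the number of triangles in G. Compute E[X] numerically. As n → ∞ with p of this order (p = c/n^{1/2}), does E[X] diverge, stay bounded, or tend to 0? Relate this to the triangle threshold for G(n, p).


Number of potential triangles: C(111, 3) = 221815.
Each occurs with probability p³ ≈ (0.56949)³ ≈ 1.8470102e-01.
By linearity: E[X] = C(111, 3)·p³ ≈ 221815 · 1.8470102e-01 ≈ 40969.45573.
Since α = 1/2 < 1, p = c/n^{1/2} ≫ 1/n is above the triangle threshold p ~ 1/n. Asymptotically E[X] ~ (c³/6)·n^{3(1−α)} = (6³/6)·n^{1.5} → ∞; triangles are abundant w.h.p.

E[X] ≈ 40969.45573; in regime p = Θ(1/n^{1/2}) E[X] diverges (above the triangle threshold p ~ 1/n).


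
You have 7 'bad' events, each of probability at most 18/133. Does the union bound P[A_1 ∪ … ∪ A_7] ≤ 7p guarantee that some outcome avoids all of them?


Union bound: P[∪_{i=1}^{7} A_i] ≤ Σ_i P[A_i] ≤ 7·p = 7·(18/133) = 18/19.
Numerically: 18/19 ≈ 0.947368.
Is 18/19 < 1? YES.
Since P[∪ A_i] ≤ 18/19 < 1, the complement has P[∩ A_i^c] ≥ 1 − 18/19 = 1/19 > 0, so some outcome avoids every A_i.

7·p = 18/19 ≈ 0.947368; existence CERTIFIED by the union bound.


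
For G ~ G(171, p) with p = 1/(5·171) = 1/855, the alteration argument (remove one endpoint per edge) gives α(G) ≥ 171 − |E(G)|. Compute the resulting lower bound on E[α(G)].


E[|E(G)|] = C(171, 2)·p = 14535 · (1/855) = 17.
E[α(G)] ≥ n − E[|E(G)|] = 171 − 17 = 154.
Numerically: ≈ 154.000.
(This is only a lower bound; the true E[α(G)] may be larger.)

E[α(G)] ≥ 154 ≈ 154.000.


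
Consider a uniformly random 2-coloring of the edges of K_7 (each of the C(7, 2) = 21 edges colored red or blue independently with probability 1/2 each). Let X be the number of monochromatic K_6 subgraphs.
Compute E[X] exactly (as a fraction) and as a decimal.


Let X = Σ_S X_S over the C(7, 6) = 7 subsets S of size 6, where X_S = 1 if the K_6 on S is monochromatic.
For a fixed S, the K_6 on S has C(6, 2) = 15 edges. P[all 15 edges red] = (1/2)^15, and likewise for blue, so P[monochromatic] = 2·(1/2)^15 = 2^{1 − 15} = 1/16384.
Summing: E[X] = C(7, 6) · 2^{1 − 15} = 7 · 1/16384 = 7/16384.
Numerically: E[X] ≈ 0.0004.

E[X] = C(7,6)·2^(1−C(6,2)) = 7/16384 ≈ 0.0004.


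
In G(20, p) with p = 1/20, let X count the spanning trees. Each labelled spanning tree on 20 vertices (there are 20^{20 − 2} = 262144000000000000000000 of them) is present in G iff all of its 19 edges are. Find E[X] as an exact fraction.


K_20 has 20^{20 − 2} = 262144000000000000000000 labelled spanning trees.
For each such spanning tree H, let X_H = 1 if all 19 edges of H are present in G. Then P[X_H = 1] = p^{19} = (1/20)^{19} = 1/5242880000000000000000000.
By linearity: E[X] = Σ_H E[X_H] = 262144000000000000000000 · p^{19} = 262144000000000000000000 · 1/5242880000000000000000000 = 1/20.
Numerically: E[X] ≈ 0.05.

E[X] = 262144000000000000000000 · (1/20)^{19} = 1/20 ≈ 0.05.


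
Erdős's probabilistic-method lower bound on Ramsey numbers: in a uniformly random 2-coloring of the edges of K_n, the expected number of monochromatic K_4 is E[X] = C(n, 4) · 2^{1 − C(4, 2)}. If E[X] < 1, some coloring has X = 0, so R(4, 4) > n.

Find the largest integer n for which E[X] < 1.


We need C(n, 4) · 2^{1 − 6} < 1, i.e. C(n, 4) < 2^{6 − 1} = 32.
Check values of n near the boundary:
  n = 4: C(4, 4) = 1; 1 < 32? YES
  n = 5: C(5, 4) = 5; 5 < 32? YES
  n = 6: C(6, 4) = 15; 15 < 32? YES
  n = 7: C(7, 4) = 35; 35 < 32? NO
The largest n with C(n, 4) < 32 is n = 6 (where E[X] = 15/32 ≈ 0.4687500). Hence R(4, 4) > 6, i.e. R(4, 4) ≥ 7.

Largest n = 6; hence R(4, 4) > 6.


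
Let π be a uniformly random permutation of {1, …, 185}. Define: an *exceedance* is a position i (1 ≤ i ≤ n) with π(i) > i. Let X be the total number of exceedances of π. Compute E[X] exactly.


Write X = Σ_{i=1}^{185} X_i, where X_i = 1_{π(i) > i}.
For each fixed i, π(i) is uniform over {1, …, 185} (marginal of a uniform permutation), so P[π(i) > i] = (n − i)/n. Summing: Σ_{i=1}^{185} (n − i)/n = (0 + 1 + … + 184)/185 = 185(185 − 1)/(2·185) = (185 − 1)/2.
Hence E[X] = Σ_{i=1}^{185} (185 − i)/185 = 92 ≈ 92.000.

E[X] = 92 = 92.000.


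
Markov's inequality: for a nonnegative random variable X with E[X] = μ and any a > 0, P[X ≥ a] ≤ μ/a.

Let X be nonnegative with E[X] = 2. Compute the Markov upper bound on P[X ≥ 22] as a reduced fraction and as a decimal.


μ = E[X] = 2, a = 22.
Markov: P[X ≥ 22] ≤ μ/a = (2)/22 = 1/11.
Numerically: ≈ 0.091.
(Since a = 22 > μ = 2.000, the bound 1/11 is < 1 and informative.)

P[X ≥ 22] ≤ 1/11 ≈ 0.091.


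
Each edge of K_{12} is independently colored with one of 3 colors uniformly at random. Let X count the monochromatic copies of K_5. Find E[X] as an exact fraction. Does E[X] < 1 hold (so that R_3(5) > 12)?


E[X] = C(12, 5) · 3^{1 − 10} = 792 · 3^{−9} = 792/19683.
As a reduced fraction: E[X] = 88/2187 ≈ 0.0402.
Is E[X] < 1? YES.
Since E[X] < 1, there exists a 3-coloring of K_{12} with no monochromatic K_5; hence R_3(5) > 12.

E[X] = 88/2187 ≈ 0.0402; E[X] < 1, so R_3(5) > 12.


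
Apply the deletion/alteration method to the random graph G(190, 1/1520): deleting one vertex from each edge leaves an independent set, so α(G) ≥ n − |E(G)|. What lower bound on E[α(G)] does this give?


E[|E(G)|] = C(190, 2)·p = 17955 · (1/1520) = 189/16.
E[α(G)] ≥ n − E[|E(G)|] = 190 − 189/16 = 2851/16.
Numerically: ≈ 178.188.
(This is only a lower bound; the true E[α(G)] may be larger.)

E[α(G)] ≥ 2851/16 ≈ 178.188.


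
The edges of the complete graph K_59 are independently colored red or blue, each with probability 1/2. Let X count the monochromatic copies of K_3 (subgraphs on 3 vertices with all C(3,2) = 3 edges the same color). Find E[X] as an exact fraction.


Let X = Σ_S X_S over the C(59, 3) = 32509 subsets S of size 3, where X_S = 1 if the K_3 on S is monochromatic.
For a fixed S, the K_3 on S has C(3, 2) = 3 edges. P[all 3 edges red] = (1/2)^3, and likewise for blue, so P[monochromatic] = 2·(1/2)^3 = 2^{1 − 3} = 1/4.
Summing: E[X] = C(59, 3) · 2^{1 − 3} = 32509 · 1/4 = 32509/4.
Numerically: E[X] ≈ 8127.250000.

E[X] = C(59,3)·2^(1−C(3,2)) = 32509/4 ≈ 8127.250000.


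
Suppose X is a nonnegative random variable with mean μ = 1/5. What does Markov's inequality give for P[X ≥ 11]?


μ = E[X] = 1/5, a = 11.
Markov: P[X ≥ 11] ≤ μ/a = (1/5)/11 = 1/55.
Numerically: ≈ 0.018182.
(Since a = 11 > μ = 0.200000, the bound 1/55 is < 1 and informative.)

P[X ≥ 11] ≤ 1/55 ≈ 0.018182.


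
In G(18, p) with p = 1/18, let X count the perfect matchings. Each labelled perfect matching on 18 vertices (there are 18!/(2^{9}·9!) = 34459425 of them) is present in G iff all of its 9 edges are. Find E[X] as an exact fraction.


K_18 has 18!/(2^{9}·9!) = 34459425 labelled perfect matchings.
For each such perfect matching H, let X_H = 1 if all 9 edges of H are present in G. Then P[X_H = 1] = p^{9} = (1/18)^{9} = 1/198359290368.
By linearity of expectation: E[X] = Σ_H E[X_H] = 34459425 · p^{9} = 34459425 · 1/198359290368 = 425425/2448880128.
Numerically: E[X] ≈ 0.00017372.

E[X] = 34459425 · (1/18)^{9} = 425425/2448880128 ≈ 0.00017372.


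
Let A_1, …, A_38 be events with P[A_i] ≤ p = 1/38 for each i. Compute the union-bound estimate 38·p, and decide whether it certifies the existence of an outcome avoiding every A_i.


Union bound: P[∪_{i=1}^{38} A_i] ≤ Σ_i P[A_i] ≤ 38·p = 38·(1/38) = 1.
Numerically: 1 ≈ 1.00000.
Is 1 < 1? NO.
Since the bound 1 is ≥ 1, the union bound is uninformative here; it does NOT by itself certify existence.

38·p = 1 ≈ 1.00000; existence NOT certified by the union bound.


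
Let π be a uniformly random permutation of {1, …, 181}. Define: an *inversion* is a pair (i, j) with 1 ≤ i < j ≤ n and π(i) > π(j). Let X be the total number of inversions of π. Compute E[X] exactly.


Write X = Σ X_I over the C(181, 2) = 16290 pairs i < j, with X_I the indicator of one inversion.
There are 16290 indicators.
For each fixed pair i < j, the values π(i) and π(j) are two distinct elements of {1, …, 181} in uniformly random order; by symmetry P[π(i) > π(j)] = 1/2.
By linearity: E[X] = 16290 · (1/2) = C(181, 2) · (1/2) = 16290/2 = 8145 ≈ 8145.000.

E[X] = 8145 = 8145.000.


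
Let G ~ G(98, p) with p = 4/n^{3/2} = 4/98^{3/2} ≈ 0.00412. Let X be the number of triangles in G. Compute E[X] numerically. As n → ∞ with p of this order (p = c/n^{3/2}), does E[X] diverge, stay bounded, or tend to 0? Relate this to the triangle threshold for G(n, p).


Number of potential triangles: C(98, 3) = 152096.
Each occurs with probability p³ ≈ (0.00412)³ ≈ 7.00911e-08.
By linearity: E[X] = C(98, 3)·p³ ≈ 152096 · 7.00911e-08 ≈ 0.011.
Since α = 3/2 > 1, p = c/n^{3/2} = o(1/n) is below the triangle threshold p ~ 1/n. Asymptotically E[X] ~ (c³/6)·n^{3(1−α)} = (4³/6)·n^{-1.5} → 0, so by Markov's inequality G has no triangles w.h.p.

E[X] ≈ 0.011; in regime p = Θ(1/n^{3/2}) E[X] tends to 0 (below the triangle threshold p ~ 1/n).


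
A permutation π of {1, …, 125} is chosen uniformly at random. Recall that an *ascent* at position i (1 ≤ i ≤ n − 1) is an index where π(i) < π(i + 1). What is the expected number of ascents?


Write X = Σ X_I over i = 1, …, 124, with X_I the indicator of one ascent.
There are 124 indicators.
For each fixed i, the pair (π(i), π(i+1)) is a uniformly random ordered pair of distinct values from {1, …, 125}; by symmetry P[π(i) < π(i+1)] = 1/2.
By linearity: E[X] = 124 · (1/2) = (125 − 1) · (1/2) = 62 ≈ 62.00000.

E[X] = 62 = 62.00000.


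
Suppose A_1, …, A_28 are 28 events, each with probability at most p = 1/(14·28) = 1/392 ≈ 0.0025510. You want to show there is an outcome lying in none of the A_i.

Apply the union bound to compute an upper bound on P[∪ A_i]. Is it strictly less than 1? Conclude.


Union bound: P[∪_{i=1}^{28} A_i] ≤ Σ_i P[A_i] ≤ 28·p = 28·(1/392) = 1/14.
Numerically: 1/14 ≈ 0.0714286.
Is 1/14 < 1? YES.
Since P[∪ A_i] ≤ 1/14 < 1, the complement has P[∩ A_i^c] ≥ 1 − 1/14 = 13/14 > 0, so some outcome avoids every A_i.

28·p = 1/14 ≈ 0.0714286; existence CERTIFIED by the union bound.


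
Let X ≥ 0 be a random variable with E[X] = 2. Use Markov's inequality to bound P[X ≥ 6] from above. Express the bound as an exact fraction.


μ = E[X] = 2, a = 6.
Markov: P[X ≥ 6] ≤ μ/a = (2)/6 = 1/3.
Numerically: ≈ 0.33333.
(Since a = 6 > μ = 2.00000, the bound 1/3 is < 1 and informative.)

P[X ≥ 6] ≤ 1/3 ≈ 0.33333.


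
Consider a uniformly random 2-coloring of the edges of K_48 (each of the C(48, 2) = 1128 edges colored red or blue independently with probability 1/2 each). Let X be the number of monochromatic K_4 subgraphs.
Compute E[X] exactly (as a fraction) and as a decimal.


Let X = Σ_S X_S over the C(48, 4) = 194580 subsets S of size 4, where X_S = 1 if the K_4 on S is monochromatic.
For a fixed S, the K_4 on S has C(4, 2) = 6 edges. P[all 6 edges red] = (1/2)^6, and likewise for blue, so P[monochromatic] = 2·(1/2)^6 = 2^{1 − 6} = 1/32.
Summing: E[X] = C(48, 4) · 2^{1 − 6} = 194580 · 1/32 = 48645/8.
Numerically: E[X] ≈ 6080.625.

E[X] = C(48,4)·2^(1−C(4,2)) = 48645/8 ≈ 6080.625.


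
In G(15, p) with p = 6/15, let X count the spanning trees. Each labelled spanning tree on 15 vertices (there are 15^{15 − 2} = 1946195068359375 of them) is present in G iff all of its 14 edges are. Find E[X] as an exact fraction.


K_15 has 15^{15 − 2} = 1946195068359375 labelled spanning trees.
For each such spanning tree H, let X_H = 1 if all 14 edges of H are present in G. Then P[X_H = 1] = p^{14} = (2/5)^{14} = 16384/6103515625.
By linearity: E[X] = Σ_H E[X_H] = 1946195068359375 · p^{14} = 1946195068359375 · 16384/6103515625 = 26121388032/5.
Numerically: E[X] ≈ 5.22e+09.

E[X] = 1946195068359375 · (2/5)^{14} = 26121388032/5 ≈ 5.22e+09.


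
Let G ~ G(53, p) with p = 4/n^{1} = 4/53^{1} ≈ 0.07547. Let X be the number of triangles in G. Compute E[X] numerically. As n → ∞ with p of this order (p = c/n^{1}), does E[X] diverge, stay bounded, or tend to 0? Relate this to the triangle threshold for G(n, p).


Number of potential triangles: C(53, 3) = 23426.
Each occurs with probability p³ ≈ (0.07547)³ ≈ 4.298851e-04.
By linearity: E[X] = C(53, 3)·p³ ≈ 23426 · 4.298851e-04 ≈ 10.0705.
Here α = 1, so p = 4/n is exactly at the triangle threshold p ~ 1/n. Asymptotically E[X] → c³/6 = 4³/6 = 32/3 ≈ 10.6667, a bounded constant. In this regime the triangle count is asymptotically Poisson(c³/6).

E[X] ≈ 10.0705; in regime p = Θ(1/n^{1}) E[X] stays bounded (at the triangle threshold p ~ 1/n).


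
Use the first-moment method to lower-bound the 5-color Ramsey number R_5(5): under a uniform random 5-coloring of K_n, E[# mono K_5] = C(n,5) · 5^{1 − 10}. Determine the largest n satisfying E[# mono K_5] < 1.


We need C(n, 5) · 5^{1 − 10} < 1, i.e. C(n, 5) < 5^{10 − 1} = 1953125.
Check values of n near the boundary:
  n = 47: C(47, 5) = 1533939; 1533939 < 1953125? YES
  n = 48: C(48, 5) = 1712304; 1712304 < 1953125? YES
  n = 49: C(49, 5) = 1906884; 1906884 < 1953125? YES
  n = 50: C(50, 5) = 2118760; 2118760 < 1953125? NO
The largest n with C(n, 5) < 1953125 is n = 49 (where E[X] = 1906884/1953125 ≈ 0.9763). Hence R_5(5) > 49, i.e. R_5(5) ≥ 50.

Largest n = 49; hence R_5(5) > 49.


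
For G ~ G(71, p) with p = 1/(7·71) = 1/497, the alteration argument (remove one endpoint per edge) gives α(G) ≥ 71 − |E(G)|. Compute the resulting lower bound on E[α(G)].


E[|E(G)|] = C(71, 2)·p = 2485 · (1/497) = 5.
E[α(G)] ≥ n − E[|E(G)|] = 71 − 5 = 66.
Numerically: ≈ 66.0000.
(This is only a lower bound; the true E[α(G)] may be larger.)

E[α(G)] ≥ 66 ≈ 66.0000.


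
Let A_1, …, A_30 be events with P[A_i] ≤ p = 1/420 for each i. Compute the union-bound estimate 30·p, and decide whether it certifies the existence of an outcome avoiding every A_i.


Union bound: P[∪_{i=1}^{30} A_i] ≤ Σ_i P[A_i] ≤ 30·p = 30·(1/420) = 1/14.
Numerically: 1/14 ≈ 0.0714286.
Is 1/14 < 1? YES.
Since P[∪ A_i] ≤ 1/14 < 1, the complement has P[∩ A_i^c] ≥ 1 − 1/14 = 13/14 > 0, so some outcome avoids every A_i.

30·p = 1/14 ≈ 0.0714286; existence CERTIFIED by the union bound.


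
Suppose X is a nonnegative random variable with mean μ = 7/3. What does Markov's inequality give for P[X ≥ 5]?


μ = E[X] = 7/3, a = 5.
Markov: P[X ≥ 5] ≤ μ/a = (7/3)/5 = 7/15.
Numerically: ≈ 0.466667.
(Since a = 5 > μ = 2.333333, the bound 7/15 is < 1 and informative.)

P[X ≥ 5] ≤ 7/15 ≈ 0.466667.


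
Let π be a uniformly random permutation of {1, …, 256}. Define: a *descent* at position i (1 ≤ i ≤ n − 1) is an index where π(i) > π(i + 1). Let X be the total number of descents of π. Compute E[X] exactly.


Write X = Σ X_I over i = 1, …, 255, with X_I the indicator of one descent.
There are 255 indicators.
For each fixed i, the pair (π(i), π(i+1)) is a uniformly random ordered pair of distinct values from {1, …, 256}; by symmetry P[π(i) > π(i+1)] = 1/2.
By linearity: E[X] = 255 · (1/2) = (256 − 1) · (1/2) = 255/2 ≈ 127.500.

E[X] = 255/2 = 127.500.


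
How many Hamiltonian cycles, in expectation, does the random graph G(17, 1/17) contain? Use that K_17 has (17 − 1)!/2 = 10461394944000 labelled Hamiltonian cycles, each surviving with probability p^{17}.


K_17 has (17 − 1)!/2 = 10461394944000 labelled Hamiltonian cycles.
For each such Hamiltonian cycle H, let X_H = 1 if all 17 edges of H are present in G. Then P[X_H = 1] = p^{17} = (1/17)^{17} = 1/827240261886336764177.
By linearity of expectation: E[X] = Σ_H E[X_H] = 10461394944000 · p^{17} = 10461394944000 · 1/827240261886336764177 = 10461394944000/827240261886336764177.
Numerically: E[X] ≈ 1.26e-08.

E[X] = 10461394944000 · (1/17)^{17} = 10461394944000/827240261886336764177 ≈ 1.26e-08.


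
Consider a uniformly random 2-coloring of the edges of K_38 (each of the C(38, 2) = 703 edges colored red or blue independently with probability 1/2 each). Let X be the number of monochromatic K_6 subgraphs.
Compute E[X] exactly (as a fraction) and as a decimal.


Let X = Σ_S X_S over the C(38, 6) = 2760681 subsets S of size 6, where X_S = 1 if the K_6 on S is monochromatic.
For a fixed S, the K_6 on S has C(6, 2) = 15 edges. P[all 15 edges red] = (1/2)^15, and likewise for blue, so P[monochromatic] = 2·(1/2)^15 = 2^{1 − 15} = 1/16384.
By linearity of expectation: E[X] = C(38, 6) · 2^{1 − 15} = 2760681 · 1/16384 = 2760681/16384.
Numerically: E[X] ≈ 168.499.

E[X] = C(38,6)·2^(1−C(6,2)) = 2760681/16384 ≈ 168.499.


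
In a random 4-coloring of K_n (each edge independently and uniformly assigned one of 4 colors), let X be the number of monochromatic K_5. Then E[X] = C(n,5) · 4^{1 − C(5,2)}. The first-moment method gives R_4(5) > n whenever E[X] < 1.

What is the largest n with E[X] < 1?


We need C(n, 5) · 4^{1 − 10} < 1, i.e. C(n, 5) < 4^{10 − 1} = 262144.
Check values of n near the boundary:
  n = 27: C(27, 5) = 80730; 80730 < 262144? YES
  n = 28: C(28, 5) = 98280; 98280 < 262144? YES
  n = 29: C(29, 5) = 118755; 118755 < 262144? YES
  n = 30: C(30, 5) = 142506; 142506 < 262144? YES
  n = 31: C(31, 5) = 169911; 169911 < 262144? YES
  n = 32: C(32, 5) = 201376; 201376 < 262144? YES
  n = 33: C(33, 5) = 237336; 237336 < 262144? YES
  n = 34: C(34, 5) = 278256; 278256 < 262144? NO
  n = 35: C(35, 5) = 324632; 324632 < 262144? NO
The largest n with C(n, 5) < 262144 is n = 33 (where E[X] = 29667/32768 ≈ 0.905). Hence R_4(5) > 33, i.e. R_4(5) ≥ 34.

Largest n = 33; hence R_4(5) > 33.


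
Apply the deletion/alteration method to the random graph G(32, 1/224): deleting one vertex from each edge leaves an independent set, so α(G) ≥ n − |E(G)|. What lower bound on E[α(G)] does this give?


E[|E(G)|] = C(32, 2)·p = 496 · (1/224) = 31/14.
E[α(G)] ≥ n − E[|E(G)|] = 32 − 31/14 = 417/14.
Numerically: ≈ 29.7857.
(This is only a lower bound; the true E[α(G)] may be larger.)

E[α(G)] ≥ 417/14 ≈ 29.7857.


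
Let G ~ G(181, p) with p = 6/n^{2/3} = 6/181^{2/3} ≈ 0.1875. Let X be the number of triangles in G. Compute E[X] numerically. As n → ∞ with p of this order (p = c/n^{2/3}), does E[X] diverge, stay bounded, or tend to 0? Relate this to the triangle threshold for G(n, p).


Number of potential triangles: C(181, 3) = 971970.
Each occurs with probability p³ ≈ (0.1875)³ ≈ 6.593205e-03.
By linearity: E[X] = C(181, 3)·p³ ≈ 971970 · 6.593205e-03 ≈ 6408.3978.
Since α = 2/3 < 1, p = c/n^{2/3} ≫ 1/n is above the triangle threshold p ~ 1/n. Asymptotically E[X] ~ (c³/6)·n^{3(1−α)} = (6³/6)·n^{1} → ∞; triangles are abundant w.h.p.

E[X] ≈ 6408.3978; in regime p = Θ(1/n^{2/3}) E[X] diverges (above the triangle threshold p ~ 1/n).


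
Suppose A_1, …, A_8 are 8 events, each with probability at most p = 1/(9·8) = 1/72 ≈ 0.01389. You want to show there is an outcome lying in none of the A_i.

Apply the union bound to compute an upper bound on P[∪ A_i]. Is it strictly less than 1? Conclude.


Union bound: P[∪_{i=1}^{8} A_i] ≤ Σ_i P[A_i] ≤ 8·p = 8·(1/72) = 1/9.
Numerically: 1/9 ≈ 0.11111.
Is 1/9 < 1? YES.
Since P[∪ A_i] ≤ 1/9 < 1, the complement has P[∩ A_i^c] ≥ 1 − 1/9 = 8/9 > 0, so some outcome avoids every A_i.

8·p = 1/9 ≈ 0.11111; existence CERTIFIED by the union bound.


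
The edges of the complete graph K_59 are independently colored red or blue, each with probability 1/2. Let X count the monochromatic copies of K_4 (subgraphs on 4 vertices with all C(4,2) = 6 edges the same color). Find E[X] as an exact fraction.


Let X = Σ_S X_S over the C(59, 4) = 455126 subsets S of size 4, where X_S = 1 if the K_4 on S is monochromatic.
For a fixed S, the K_4 on S has C(4, 2) = 6 edges. P[all 6 edges red] = (1/2)^6, and likewise for blue, so P[monochromatic] = 2·(1/2)^6 = 2^{1 − 6} = 1/32.
By linearity: E[X] = C(59, 4) · 2^{1 − 6} = 455126 · 1/32 = 227563/16.
Numerically: E[X] ≈ 14222.688.

E[X] = C(59,4)·2^(1−C(4,2)) = 227563/16 ≈ 14222.688.


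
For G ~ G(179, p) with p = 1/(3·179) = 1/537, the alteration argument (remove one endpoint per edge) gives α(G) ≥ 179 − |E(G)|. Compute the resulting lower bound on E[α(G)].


E[|E(G)|] = C(179, 2)·p = 15931 · (1/537) = 89/3.
E[α(G)] ≥ n − E[|E(G)|] = 179 − 89/3 = 448/3.
Numerically: ≈ 149.333.
(This is only a lower bound; the true E[α(G)] may be larger.)

E[α(G)] ≥ 448/3 ≈ 149.333.


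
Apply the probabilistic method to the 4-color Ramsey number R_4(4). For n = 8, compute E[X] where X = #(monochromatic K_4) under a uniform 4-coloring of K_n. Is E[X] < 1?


E[X] = C(8, 4) · 4^{1 − 6} = 70 · 4^{−5} = 70/1024.
As a reduced fraction: E[X] = 35/512 ≈ 0.06836.
Is E[X] < 1? YES.
Since E[X] < 1, there exists a 4-coloring of K_{8} with no monochromatic K_4; hence R_4(4) > 8.

E[X] = 35/512 ≈ 0.06836; E[X] < 1, so R_4(4) > 8.


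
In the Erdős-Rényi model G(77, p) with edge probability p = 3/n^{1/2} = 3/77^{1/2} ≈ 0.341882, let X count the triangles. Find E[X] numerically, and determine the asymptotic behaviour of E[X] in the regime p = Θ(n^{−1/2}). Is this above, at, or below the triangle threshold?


Number of potential triangles: C(77, 3) = 73150.
Each occurs with probability p³ ≈ (0.341882)³ ≈ 3.99602021e-02.
By linearity: E[X] = C(77, 3)·p³ ≈ 73150 · 3.99602021e-02 ≈ 2923.088786.
Since α = 1/2 < 1, p = c/n^{1/2} ≫ 1/n is above the triangle threshold p ~ 1/n. Asymptotically E[X] ~ (c³/6)·n^{3(1−α)} = (3³/6)·n^{1.5} → ∞; triangles are abundant w.h.p.

E[X] ≈ 2923.088786; in regime p = Θ(1/n^{1/2}) E[X] diverges (above the triangle threshold p ~ 1/n).


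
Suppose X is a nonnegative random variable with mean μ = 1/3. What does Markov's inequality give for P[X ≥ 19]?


μ = E[X] = 1/3, a = 19.
Markov: P[X ≥ 19] ≤ μ/a = (1/3)/19 = 1/57.
Numerically: ≈ 0.01754.
(Since a = 19 > μ = 0.33333, the bound 1/57 is < 1 and informative.)

P[X ≥ 19] ≤ 1/57 ≈ 0.01754.


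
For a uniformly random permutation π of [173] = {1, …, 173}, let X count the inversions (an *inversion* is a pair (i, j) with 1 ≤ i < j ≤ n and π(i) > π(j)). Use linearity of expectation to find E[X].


Write X = Σ X_I over the C(173, 2) = 14878 pairs i < j, with X_I the indicator of one inversion.
There are 14878 indicators.
For each fixed pair i < j, the values π(i) and π(j) are two distinct elements of {1, …, 173} in uniformly random order; by symmetry P[π(i) > π(j)] = 1/2.
By linearity: E[X] = 14878 · (1/2) = C(173, 2) · (1/2) = 14878/2 = 7439 ≈ 7439.000.

E[X] = 7439 = 7439.000.
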